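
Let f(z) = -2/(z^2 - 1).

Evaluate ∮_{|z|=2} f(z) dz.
By the residue theorem, ∮_C f(z) dz = 2πi · (sum of the residues of f at the poles inside |z| = 2).

The denominator factors as (z + 1)*(z - 1), so the singularities of f are simple poles at z = -1, z = 1.
  |-1|² = 1 < 4 = 2², so this pole is inside the contour.
  |1|² = 1 < 4 = 2², so this pole is inside the contour.

With P(z) = -2 and Q(z) = z^2 - 1, each pole is simple, so Res(f, z₀) = P(z₀)/Q'(z₀) with Q'(z) = 2*z.
  Res(f, -1) = P(-1)/Q'(-1) = (-2)/(-2) = 1
  Res(f, 1) = P(1)/Q'(1) = (-2)/(2) = -1

Sum of residues inside C: 0
∮_C f(z) dz = 2πi · (0) = 0

Final answer: 0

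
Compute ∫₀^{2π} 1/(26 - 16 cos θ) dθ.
Call the integral J. The integrand is 2π-periodic and we integrate over a full period, so shifting θ does not change the value (θ → θ + π flips the sign of the trig term). Hence
  J = ∫₀^{2π} dθ/(26 + 16 cos θ).
Put z = e^{iθ}: then cos θ = (z + 1/z)/2, dθ = dz/(iz), and z runs once counterclockwise around |z| = 1:
  J = ∮_{|z|=1} 1/(26 + 16*(z + 1/z)/2) · dz/(iz) = (2/i) ∮_{|z|=1} dz/(16*z^2 + 52*z + 16).
The roots of 16*z^2 + 52*z + 16 are z = (-26 ± sqrt(26^2 - 16^2))/16, with sqrt(420) = 2*sqrt(105); their product is 1, so only z₊ = -13/8 + sqrt(105)/8 lies inside the unit circle (z₋ = -13/8 - sqrt(105)/8 lies outside).
z₊ is a simple zero of q(z) = 16*z^2 + 52*z + 16, so Res(1/q, z₊) = 1/q'(z₊) with q'(z) = 32*z + 52; and q'(z₊) = 16*(z₊ - z₋) = 4*sqrt(105).
Therefore J = (2/i) · 2πi · 1/(4*sqrt(105)) = 2*pi/(2*sqrt(105)) = sqrt(105)*pi/105

Final answer: sqrt(105)*pi/105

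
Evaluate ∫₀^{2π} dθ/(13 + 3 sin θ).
Call the integral J. The integrand is 2π-periodic and we integrate over a full period, so shifting θ does not change the value (θ → θ + π/2 turns sin θ into cos θ). Hence
  J = ∫₀^{2π} dθ/(13 + 3 cos θ).
Put z = e^{iθ}: then cos θ = (z + 1/z)/2, dθ = dz/(iz), and z runs once counterclockwise around |z| = 1:
  J = ∮_{|z|=1} 1/(13 + 3*(z + 1/z)/2) · dz/(iz) = (2/i) ∮_{|z|=1} dz/(3*z^2 + 26*z + 3).
The roots of 3*z^2 + 26*z + 3 are z = (-13 ± sqrt(13^2 - 3^2))/3, with sqrt(160) = 4*sqrt(10); their product is 1, so only z₊ = -13/3 + 4*sqrt(10)/3 lies inside the unit circle (z₋ = -13/3 - 4*sqrt(10)/3 lies outside).
z₊ is a simple zero of q(z) = 3*z^2 + 26*z + 3, so Res(1/q, z₊) = 1/q'(z₊) with q'(z) = 6*z + 26; and q'(z₊) = 3*(z₊ - z₋) = 8*sqrt(10).
Therefore J = (2/i) · 2πi · 1/(8*sqrt(10)) = 2*pi/(4*sqrt(10)) = sqrt(10)*pi/20

Final answer: sqrt(10)*pi/20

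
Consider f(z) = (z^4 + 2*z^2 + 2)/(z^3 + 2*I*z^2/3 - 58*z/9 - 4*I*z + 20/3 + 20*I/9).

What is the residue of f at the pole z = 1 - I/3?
-121/1998 + 1679*I/1998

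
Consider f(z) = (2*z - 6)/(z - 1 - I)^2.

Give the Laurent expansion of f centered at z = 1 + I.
Put w = z - (1 + I), i.e. z = w + 1 + I. The denominator is w^2, so it suffices to rewrite the numerator in powers of w.

P(z) = 2*z - 6
P(w + 1 + I) = -4 + 2*I + 2*w

Dividing each term by w^2:
  f = (-4 + 2*I)/w^2 + 2/w

Substituting back w = z - 1 - I:
  f(z) = (-4 + 2*I)/(z - 1 - I)^2 + 2/(z - 1 - I)

The series is finite because the numerator is a polynomial; the negative powers form the principal part, and the coefficient of 1/(z - 1 - I) gives Res(f, 1 + I) = 2.

Final answer: (-4 + 2*I)/(z - 1 - I)^2 + 2/(z - 1 - I)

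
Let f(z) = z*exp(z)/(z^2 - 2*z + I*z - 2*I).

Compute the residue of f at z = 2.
Write f(z) = P(z)/Q(z) with P(z) = z*exp(z) and Q(z) = z^2 - 2*z + I*z - 2*I.
The denominator factors as Q(z) = (z + I)*(z - 2), so z = 2 is a simple zero of Q and P is analytic there; z = 2 is therefore a simple pole and
  Res(f, z₀) = P(z₀)/Q'(z₀).

Q'(z) = 2*z - 2 + I, so Q'(2) = 2 + I.
P(2) = 2*exp(2).

Res(f, 2) = (2*exp(2))/(2 + I) = (4/5 - 2*I/5)*exp(2)

Final answer: (4/5 - 2*I/5)*exp(2)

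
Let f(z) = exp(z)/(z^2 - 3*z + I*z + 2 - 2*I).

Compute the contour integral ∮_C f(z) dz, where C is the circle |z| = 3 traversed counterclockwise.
By the residue theorem, ∮_C f(z) dz = 2πi · (sum of the residues of f at the poles inside |z| = 3).

The denominator factors as (z - 1 + I)*(z - 2), so the singularities of f are simple poles at z = 1 - I, z = 2.
  |1 - I|² = 2 < 9 = 3², so this pole is inside the contour.
  |2|² = 4 < 9 = 3², so this pole is inside the contour.

With P(z) = exp(z) and Q(z) = z^2 - 3*z + I*z + 2 - 2*I, each pole is simple, so Res(f, z₀) = P(z₀)/Q'(z₀) with Q'(z) = 2*z - 3 + I.
  Res(f, 1 - I) = P(1 - I)/Q'(1 - I) = (exp(1 - I))/(-1 - I) = (-1/2 + I/2)*exp(1 - I)
  Res(f, 2) = P(2)/Q'(2) = (exp(2))/(1 + I) = (1/2 - I/2)*exp(2)

Sum of residues inside C: (1/2 - I/2)*exp(2) + (-1/2 + I/2)*exp(1 - I)
∮_C f(z) dz = 2πi · ((1/2 - I/2)*exp(2) + (-1/2 + I/2)*exp(1 - I)) = pi*(-1 - I)*exp(1 - I) + pi*(1 + I)*exp(2)

Final answer: pi*(-1 - I)*exp(1 - I) + pi*(1 + I)*exp(2)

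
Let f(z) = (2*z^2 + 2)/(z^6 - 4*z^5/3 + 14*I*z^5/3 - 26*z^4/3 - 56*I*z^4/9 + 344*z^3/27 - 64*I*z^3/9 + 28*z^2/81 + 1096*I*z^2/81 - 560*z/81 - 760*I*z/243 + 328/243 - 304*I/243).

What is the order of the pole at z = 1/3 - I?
Factor the denominator:
  z^6 - 4*z^5/3 + 14*I*z^5/3 - 26*z^4/3 - 56*I*z^4/9 + 344*z^3/27 - 64*I*z^3/9 + 28*z^2/81 + 1096*I*z^2/81 - 560*z/81 - 760*I*z/243 + 328/243 - 304*I/243 = (z - 1/3 + I)^4*(z + 1 + I)*(z - 1 - I/3)

The numerator P(z) = 2*z^2 + 2 has P(1/3 - I) = 2/9 - 4*I/3 ≠ 0, so no factor of (z - 1/3 + I) cancels.
Near z = 1/3 - I we can therefore write f(z) = g(z)/(z - 1/3 + I)^4 with g analytic at 1/3 - I and g(1/3 - I) ≠ 0 (g is the numerator divided by the remaining denominator factors).

Hence z = 1/3 - I is a pole of order 4.

Final answer: 4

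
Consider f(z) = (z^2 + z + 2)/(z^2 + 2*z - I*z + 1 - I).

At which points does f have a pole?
The singularities of f are the zeros of the denominator. Factoring,
  z^2 + 2*z - I*z + 1 - I = (z + 1 - I)*(z + 1)
so the candidates are z = -1 + I, z = -1.

Check the numerator P(z) = z^2 + z + 2 at each one:
  P(-1 + I) = 1 - I ≠ 0, so z = -1 + I is a (simple) pole.
  P(-1) = 2 ≠ 0, so z = -1 is a (simple) pole.

Poles of f: {-1, -1 + I}

Final answer: {-1, -1 + I}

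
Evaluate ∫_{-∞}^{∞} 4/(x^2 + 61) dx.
Let f(z) = 4/(z^2 + 61). The denominator has no real zeros and deg Q - deg P = 2 ≥ 2, so the integral of f over the upper semicircle |z| = R tends to 0 as R → ∞. Closing the contour in the upper half-plane,
  ∫_{-∞}^{∞} f(x) dx = 2πi · Σ Res(f, z_k)  over the poles with Im z_k > 0.

Zeros of the denominator: z^2 + 61 = 0 gives z = ±sqrt(61)*I.
Upper half-plane: z = sqrt(61)*I (simple).

Each pole is a simple zero of Q(z) = z^2 + 61, so Res(f, z₀) = P(z₀)/Q'(z₀) with P(z) = 4, Q'(z) = 2*z:
  Res(f, sqrt(61)*I) = (4)/(2*sqrt(61)*I) = -2*sqrt(61)*I/61

∫_{-∞}^{∞} f(x) dx = 2πi · (-2*sqrt(61)*I/61) = 4*sqrt(61)*pi/61

Final answer: 4*sqrt(61)*pi/61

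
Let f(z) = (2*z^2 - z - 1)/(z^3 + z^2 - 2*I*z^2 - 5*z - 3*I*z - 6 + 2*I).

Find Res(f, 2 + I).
19/51 + 25*I/51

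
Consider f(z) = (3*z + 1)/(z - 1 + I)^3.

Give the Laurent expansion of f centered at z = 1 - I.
Put w = z - (1 - I), i.e. z = w + 1 - I. The denominator is w^3, so it suffices to rewrite the numerator in powers of w.

P(z) = 3*z + 1
P(w + 1 - I) = 4 - 3*I + 3*w

Dividing each term by w^3:
  f = (4 - 3*I)/w^3 + 3/w^2

Substituting back w = z - 1 + I:
  f(z) = (4 - 3*I)/(z - 1 + I)^3 + 3/(z - 1 + I)^2

The series is finite because the numerator is a polynomial; the negative powers form the principal part.

Final answer: (4 - 3*I)/(z - 1 + I)^3 + 3/(z - 1 + I)^2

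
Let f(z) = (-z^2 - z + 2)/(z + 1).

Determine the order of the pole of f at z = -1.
Factor the denominator:
  z + 1 = (z + 1)

The numerator P(z) = -z^2 - z + 2 has P(-1) = 2 ≠ 0, so no factor of (z + 1) cancels.
Near z = -1 we can therefore write f(z) = g(z)/(z + 1) with g analytic at -1 and g(-1) ≠ 0 (g is just the numerator).

Hence z = -1 is a pole of order 1.

Final answer: 1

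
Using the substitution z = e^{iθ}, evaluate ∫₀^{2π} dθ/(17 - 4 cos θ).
Call the integral J. The integrand is 2π-periodic and we integrate over a full period, so shifting θ does not change the value (θ → θ + π flips the sign of the trig term). Hence
  J = ∫₀^{2π} dθ/(17 + 4 cos θ).
Put z = e^{iθ}: then cos θ = (z + 1/z)/2, dθ = dz/(iz), and z runs once counterclockwise around |z| = 1:
  J = ∮_{|z|=1} 1/(17 + 4*(z + 1/z)/2) · dz/(iz) = (2/i) ∮_{|z|=1} dz/(4*z^2 + 34*z + 4).
The roots of 4*z^2 + 34*z + 4 are z = (-17 ± sqrt(17^2 - 4^2))/4, with sqrt(273) = sqrt(273); their product is 1, so only z₊ = -17/4 + sqrt(273)/4 lies inside the unit circle (z₋ = -17/4 - sqrt(273)/4 lies outside).
z₊ is a simple zero of q(z) = 4*z^2 + 34*z + 4, so Res(1/q, z₊) = 1/q'(z₊) with q'(z) = 8*z + 34; and q'(z₊) = 4*(z₊ - z₋) = 2*sqrt(273).
Therefore J = (2/i) · 2πi · 1/(2*sqrt(273)) = 2*pi/(sqrt(273)) = 2*sqrt(273)*pi/273

Final answer: 2*sqrt(273)*pi/273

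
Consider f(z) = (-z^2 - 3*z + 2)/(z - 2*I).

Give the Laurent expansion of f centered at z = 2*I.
(6 - 6*I)/(z - 2*I) - 3 - 4*I - (z - 2*I)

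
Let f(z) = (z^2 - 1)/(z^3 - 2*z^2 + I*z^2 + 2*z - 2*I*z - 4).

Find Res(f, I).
Write f(z) = P(z)/Q(z) with P(z) = z^2 - 1 and Q(z) = z^3 - 2*z^2 + I*z^2 + 2*z - 2*I*z - 4.
The denominator factors as Q(z) = (z - 2)*(z + 2*I)*(z - I), so z = I is a simple zero of Q and P is analytic there; z = I is therefore a simple pole and
  Res(f, z₀) = P(z₀)/Q'(z₀).

Q'(z) = 3*z^2 - 4*z + 2*I*z + 2 - 2*I, so Q'(I) = -3 - 6*I.
P(I) = -2.

Res(f, I) = (-2)/(-3 - 6*I) = 2/15 - 4*I/15

Final answer: 2/15 - 4*I/15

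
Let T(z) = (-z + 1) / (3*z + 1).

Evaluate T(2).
-1/7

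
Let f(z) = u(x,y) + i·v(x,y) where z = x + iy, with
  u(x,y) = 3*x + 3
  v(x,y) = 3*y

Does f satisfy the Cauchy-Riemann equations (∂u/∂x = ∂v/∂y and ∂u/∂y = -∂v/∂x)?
∂u/∂x = 3
∂v/∂y = 3
∂u/∂y = 0
∂v/∂x = 0
∂u/∂x = ∂v/∂y and ∂u/∂y = -∂v/∂x hold identically; f is analytic.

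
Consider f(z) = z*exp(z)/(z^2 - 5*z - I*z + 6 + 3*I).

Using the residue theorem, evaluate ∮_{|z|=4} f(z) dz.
pi*(3 - I)*exp(2 + I) + pi*(-3 + 3*I)*exp(3)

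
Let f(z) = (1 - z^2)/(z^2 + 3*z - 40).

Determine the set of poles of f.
The singularities of f are the zeros of the denominator. Factoring,
  z^2 + 3*z - 40 = (z - 5)*(z + 8)
so the candidates are z = 5, z = -8.

Check the numerator P(z) = 1 - z^2 at each one:
  P(5) = -24 ≠ 0, so z = 5 is a (simple) pole.
  P(-8) = -63 ≠ 0, so z = -8 is a (simple) pole.

Poles of f: {-8, 5}

Final answer: {-8, 5}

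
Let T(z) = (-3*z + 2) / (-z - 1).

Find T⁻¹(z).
Set w = T(z) = (-3*z + 2) / (-z - 1) and solve for z:
  w*(-z - 1) = -3*z + 2
  -w + z*(3 - w) - 2 = 0
  z*(3 - w) = w + 2
  z = (-w - 2)/(w - 3)
Renaming the variable, T⁻¹(z) = (-z - 2)/(z - 3).
(Check: ad - bc = 5 ≠ 0, so T is invertible.)

Final answer: (-z - 2)/(z - 3)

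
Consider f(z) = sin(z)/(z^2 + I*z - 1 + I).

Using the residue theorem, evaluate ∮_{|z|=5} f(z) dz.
pi*(-2/5 + 4*I/5)*sin(1) + pi*(-2/5 + 4*I/5)*sin(1 - I)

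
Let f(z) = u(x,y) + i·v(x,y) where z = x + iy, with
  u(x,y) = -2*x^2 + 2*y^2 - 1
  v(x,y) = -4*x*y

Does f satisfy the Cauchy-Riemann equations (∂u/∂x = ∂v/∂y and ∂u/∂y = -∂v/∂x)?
∂u/∂x = -4*x
∂v/∂y = -4*x
∂u/∂y = 4*y
∂v/∂x = -4*y
∂u/∂x = ∂v/∂y and ∂u/∂y = -∂v/∂x hold identically; f is analytic.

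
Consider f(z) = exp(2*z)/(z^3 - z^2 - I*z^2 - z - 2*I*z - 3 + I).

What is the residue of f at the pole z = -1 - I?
Write f(z) = P(z)/Q(z) with P(z) = exp(2*z) and Q(z) = z^3 - z^2 - I*z^2 - z - 2*I*z - 3 + I.
The denominator factors as Q(z) = (z - 2 - I)*(z + 1 + I)*(z - I), so z = -1 - I is a simple zero of Q and P is analytic there; z = -1 - I is therefore a simple pole and
  Res(f, z₀) = P(z₀)/Q'(z₀).

Q'(z) = 3*z^2 - 2*z - 2*I*z - 1 - 2*I, so Q'(-1 - I) = -1 + 8*I.
P(-1 - I) = exp(-2 - 2*I).

Res(f, -1 - I) = (exp(-2 - 2*I))/(-1 + 8*I) = (-1/65 - 8*I/65)*exp(-2 - 2*I)

Final answer: (-1/65 - 8*I/65)*exp(-2 - 2*I)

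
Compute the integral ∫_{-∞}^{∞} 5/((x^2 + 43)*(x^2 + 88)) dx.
Let f(z) = 5/((z^2 + 43)*(z^2 + 88)). The denominator has no real zeros and deg Q - deg P = 4 ≥ 2, so the integral of f over the upper semicircle |z| = R tends to 0 as R → ∞. Closing the contour in the upper half-plane,
  ∫_{-∞}^{∞} f(x) dx = 2πi · Σ Res(f, z_k)  over the poles with Im z_k > 0.

Zeros of the denominator: z^2 + 43 = 0 gives z = ±sqrt(43)*I; z^2 + 88 = 0 gives z = ±2*sqrt(22)*I.
Upper half-plane: z = 2*sqrt(22)*I, z = sqrt(43)*I (simple).

Each pole is a simple zero of Q(z) = z^4 + 131*z^2 + 3784, so Res(f, z₀) = P(z₀)/Q'(z₀) with P(z) = 5, Q'(z) = 4*z^3 + 262*z:
  Res(f, 2*sqrt(22)*I) = (5)/(-180*sqrt(22)*I) = sqrt(22)*I/792
  Res(f, sqrt(43)*I) = (5)/(90*sqrt(43)*I) = -sqrt(43)*I/774

Sum of residues: I*(-sqrt(43)/774 + sqrt(22)/792)
∫_{-∞}^{∞} f(x) dx = 2πi · (I*(-sqrt(43)/774 + sqrt(22)/792)) = pi*(-43*sqrt(22) + 44*sqrt(43))/17028

Final answer: pi*(-43*sqrt(22) + 44*sqrt(43))/17028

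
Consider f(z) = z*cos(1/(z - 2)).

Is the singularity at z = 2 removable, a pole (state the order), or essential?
Let u = z - 2. Then
  cos(1/u) = Σ_{k≥0} (-1)^k (1)^(2k)/((2k)!·u^(2k)) = 1 - 1/(2*u^2) + 1/(24*u^4) + ...
which has infinitely many negative powers of u, so cos(1/(z - 2)) has an essential singularity at z = 2.
The extra factor z is a nonzero polynomial; if the product had at most a pole at z = 2, dividing by that polynomial would leave cos(1/(z - 2)) with at most a pole too — contradiction. (Equivalently, the product's Laurent series still has infinitely many negative powers.)
So the singularity is essential.

Final answer: essential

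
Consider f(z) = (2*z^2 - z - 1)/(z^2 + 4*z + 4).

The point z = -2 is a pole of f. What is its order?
Factor the denominator:
  z^2 + 4*z + 4 = (z + 2)^2

The numerator P(z) = 2*z^2 - z - 1 has P(-2) = 9 ≠ 0, so no factor of (z + 2) cancels.
Near z = -2 we can therefore write f(z) = g(z)/(z + 2)^2 with g analytic at -2 and g(-2) ≠ 0 (g is just the numerator).

Hence z = -2 is a pole of order 2.

Final answer: 2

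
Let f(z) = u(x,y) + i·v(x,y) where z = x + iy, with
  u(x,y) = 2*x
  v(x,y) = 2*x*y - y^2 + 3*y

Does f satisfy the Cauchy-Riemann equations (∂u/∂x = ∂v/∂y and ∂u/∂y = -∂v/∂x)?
∂u/∂x = 2
∂v/∂y = 2*x - 2*y + 3
∂u/∂y = 0
∂v/∂x = 2*y
∂u/∂x ≠ ∂v/∂y and ∂u/∂y ≠ -∂v/∂x; the Cauchy-Riemann equations are not satisfied, so f is not analytic.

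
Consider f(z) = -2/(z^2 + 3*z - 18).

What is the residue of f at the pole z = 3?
Write f(z) = P(z)/Q(z) with P(z) = -2 and Q(z) = z^2 + 3*z - 18.
The denominator factors as Q(z) = (z + 6)*(z - 3), so z = 3 is a simple zero of Q and P is analytic there; z = 3 is therefore a simple pole and
  Res(f, z₀) = P(z₀)/Q'(z₀).

Q'(z) = 2*z + 3, so Q'(3) = 9.
P(3) = -2.

Res(f, 3) = (-2)/(9) = -2/9

Final answer: -2/9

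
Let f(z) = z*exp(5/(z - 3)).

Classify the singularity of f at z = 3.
Let u = z - 3. Then
  e^(5/u) = Σ_{k≥0} (5)^k/(k!·u^k) = 1 + 5/u + 25/(2*u^2) + 125/(6*u^3) + ...
which has infinitely many negative powers of u, so exp(5/(z - 3)) has an essential singularity at z = 3.
The extra factor z is a nonzero polynomial; if the product had at most a pole at z = 3, dividing by that polynomial would leave exp(5/(z - 3)) with at most a pole too — contradiction. (Equivalently, the product's Laurent series still has infinitely many negative powers.)
So the singularity is essential.

Final answer: essential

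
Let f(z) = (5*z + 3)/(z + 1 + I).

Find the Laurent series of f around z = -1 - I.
(-2 - 5*I)/(z + 1 + I) + 5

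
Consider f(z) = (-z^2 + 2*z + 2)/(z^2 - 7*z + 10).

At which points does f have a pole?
The singularities of f are the zeros of the denominator. Factoring,
  z^2 - 7*z + 10 = (z - 5)*(z - 2)
so the candidates are z = 5, z = 2.

Check the numerator P(z) = -z^2 + 2*z + 2 at each one:
  P(5) = -13 ≠ 0, so z = 5 is a (simple) pole.
  P(2) = 2 ≠ 0, so z = 2 is a (simple) pole.

Poles of f: {2, 5}

Final answer: {2, 5}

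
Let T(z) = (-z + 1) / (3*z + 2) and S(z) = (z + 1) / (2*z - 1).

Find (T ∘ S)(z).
(T ∘ S)(z) = T(S(z)) = ((-1)*S(z) + (1))/((3)*S(z) + (2)). Multiply numerator and denominator by 2*z - 1:
  numerator:   (-1)*(z + 1) + (1)*(2*z - 1) = z - 2
  denominator: (3)*(z + 1) + (2)*(2*z - 1) = 7*z + 1
(T ∘ S)(z) = (z - 2)/(7*z + 1)

Final answer: (z - 2)/(7*z + 1)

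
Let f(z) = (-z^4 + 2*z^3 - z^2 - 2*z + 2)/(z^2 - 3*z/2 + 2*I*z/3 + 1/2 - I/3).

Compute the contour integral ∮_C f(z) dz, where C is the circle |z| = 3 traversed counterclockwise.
By the residue theorem, ∮_C f(z) dz = 2πi · (sum of the residues of f at the poles inside |z| = 3).

The denominator factors as (z - 1 + 2*I/3)*(z - 1/2), so the singularities of f are simple poles at z = 1 - 2*I/3, z = 1/2.
  |1 - 2*I/3|² = 13/9 < 9 = 3², so this pole is inside the contour.
  |1/2|² = 1/4 < 9 = 3², so this pole is inside the contour.

With P(z) = -z^4 + 2*z^3 - z^2 - 2*z + 2 and Q(z) = z^2 - 3*z/2 + 2*I*z/3 + 1/2 - I/3, each pole is simple, so Res(f, z₀) = P(z₀)/Q'(z₀) with Q'(z) = 2*z - 3/2 + 2*I/3.
  Res(f, 1 - 2*I/3) = P(1 - 2*I/3)/Q'(1 - 2*I/3) = (20/81 + 20*I/27)/(1/2 - 2*I/3) = -8/15 + 104*I/135
  Res(f, 1/2) = P(1/2)/Q'(1/2) = (15/16)/(-1/2 + 2*I/3) = -27/40 - 9*I/10

Sum of residues inside C: -29/24 - 7*I/54
∮_C f(z) dz = 2πi · (-29/24 - 7*I/54) = pi*(7/27 - 29*I/12)

Final answer: pi*(7/27 - 29*I/12)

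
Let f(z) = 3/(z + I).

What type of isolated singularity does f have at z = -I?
Write f(z) = g(z)/(z + I) with g(z) = 3.
g is entire and g(-I) = 3 ≠ 0, so no factor of (z + I) cancels: the Laurent expansion of f about z = -I starts at the power -1, i.e. lim_{z→z₀} (z - z₀) f(z) = 3 is finite and nonzero.
So z = -I is a pole of order 1.

Final answer: pole of order 1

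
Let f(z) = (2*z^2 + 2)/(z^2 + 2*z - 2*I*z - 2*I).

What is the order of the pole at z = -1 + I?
Factor the denominator:
  z^2 + 2*z - 2*I*z - 2*I = (z + 1 - I)^2

The numerator P(z) = 2*z^2 + 2 has P(-1 + I) = 2 - 4*I ≠ 0, so no factor of (z + 1 - I) cancels.
Near z = -1 + I we can therefore write f(z) = g(z)/(z + 1 - I)^2 with g analytic at -1 + I and g(-1 + I) ≠ 0 (g is just the numerator).

Hence z = -1 + I is a pole of order 2.

Final answer: 2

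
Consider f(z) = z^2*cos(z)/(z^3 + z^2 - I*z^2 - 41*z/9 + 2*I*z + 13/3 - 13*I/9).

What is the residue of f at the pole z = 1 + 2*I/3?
(149/580 - 12*I/145)*cos(1 + 2*I/3)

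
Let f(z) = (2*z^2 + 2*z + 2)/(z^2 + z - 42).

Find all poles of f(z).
The singularities of f are the zeros of the denominator. Factoring,
  z^2 + z - 42 = (z + 7)*(z - 6)
so the candidates are z = -7, z = 6.

Check the numerator P(z) = 2*z^2 + 2*z + 2 at each one:
  P(-7) = 86 ≠ 0, so z = -7 is a (simple) pole.
  P(6) = 86 ≠ 0, so z = 6 is a (simple) pole.

Poles of f: {-7, 6}

Final answer: {-7, 6}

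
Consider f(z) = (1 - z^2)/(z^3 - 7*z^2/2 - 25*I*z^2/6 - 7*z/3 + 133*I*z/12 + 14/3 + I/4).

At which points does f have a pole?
{I/2, 1/2 + 3*I, 3 + 2*I/3}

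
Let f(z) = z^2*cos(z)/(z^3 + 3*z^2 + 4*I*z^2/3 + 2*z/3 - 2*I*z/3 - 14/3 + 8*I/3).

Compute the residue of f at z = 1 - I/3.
Write f(z) = P(z)/Q(z) with P(z) = z^2*cos(z) and Q(z) = z^3 + 3*z^2 + 4*I*z^2/3 + 2*z/3 - 2*I*z/3 - 14/3 + 8*I/3.
The denominator factors as Q(z) = (z - 1 + I/3)*(z + 1 - I)*(z + 3 + 2*I), so z = 1 - I/3 is a simple zero of Q and P is analytic there; z = 1 - I/3 is therefore a simple pole and
  Res(f, z₀) = P(z₀)/Q'(z₀).

Q'(z) = 3*z^2 + 6*z + 8*I*z/3 + 2/3 - 2*I/3, so Q'(1 - I/3) = 92/9 - 2*I.
P(1 - I/3) = (8/9 - 2*I/3)*cos(1 - I/3).

Res(f, 1 - I/3) = ((8/9 - 2*I/3)*cos(1 - I/3))/(92/9 - 2*I) = (211/2197 - 102*I/2197)*cos(1 - I/3)

Final answer: (211/2197 - 102*I/2197)*cos(1 - I/3)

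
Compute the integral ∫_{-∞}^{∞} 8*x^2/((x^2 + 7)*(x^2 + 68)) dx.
Let f(z) = 8*z^2/((z^2 + 7)*(z^2 + 68)). The denominator has no real zeros and deg Q - deg P = 2 ≥ 2, so the integral of f over the upper semicircle |z| = R tends to 0 as R → ∞. Closing the contour in the upper half-plane,
  ∫_{-∞}^{∞} f(x) dx = 2πi · Σ Res(f, z_k)  over the poles with Im z_k > 0.

Zeros of the denominator: z^2 + 68 = 0 gives z = ±2*sqrt(17)*I; z^2 + 7 = 0 gives z = ±sqrt(7)*I.
Upper half-plane: z = 2*sqrt(17)*I, z = sqrt(7)*I (simple).

Each pole is a simple zero of Q(z) = z^4 + 75*z^2 + 476, so Res(f, z₀) = P(z₀)/Q'(z₀) with P(z) = 8*z^2, Q'(z) = 4*z^3 + 150*z:
  Res(f, 2*sqrt(17)*I) = (-544)/(-244*sqrt(17)*I) = -8*sqrt(17)*I/61
  Res(f, sqrt(7)*I) = (-56)/(122*sqrt(7)*I) = 4*sqrt(7)*I/61

Sum of residues: 4*I*(-2*sqrt(17) + sqrt(7))/61
∫_{-∞}^{∞} f(x) dx = 2πi · (4*I*(-2*sqrt(17) + sqrt(7))/61) = 8*pi*(-sqrt(7) + 2*sqrt(17))/61

Final answer: 8*pi*(-sqrt(7) + 2*sqrt(17))/61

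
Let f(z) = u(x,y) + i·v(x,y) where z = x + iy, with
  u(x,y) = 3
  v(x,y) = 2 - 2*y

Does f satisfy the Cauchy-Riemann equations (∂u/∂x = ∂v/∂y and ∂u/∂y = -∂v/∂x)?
∂u/∂x = 0
∂v/∂y = -2
∂u/∂y = 0
∂v/∂x = 0
∂u/∂x ≠ ∂v/∂y; the Cauchy-Riemann equations are not satisfied, so f is not analytic.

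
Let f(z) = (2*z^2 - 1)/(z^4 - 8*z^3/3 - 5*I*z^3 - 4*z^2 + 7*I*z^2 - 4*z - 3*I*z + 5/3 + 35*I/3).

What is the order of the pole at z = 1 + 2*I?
Factor the denominator:
  z^4 - 8*z^3/3 - 5*I*z^3 - 4*z^2 + 7*I*z^2 - 4*z - 3*I*z + 5/3 + 35*I/3 = (z - 1 - 2*I)^3*(z + 1/3 + I)

The numerator P(z) = 2*z^2 - 1 has P(1 + 2*I) = -7 + 8*I ≠ 0, so no factor of (z - 1 - 2*I) cancels.
Near z = 1 + 2*I we can therefore write f(z) = g(z)/(z - 1 - 2*I)^3 with g analytic at 1 + 2*I and g(1 + 2*I) ≠ 0 (g is the numerator divided by the remaining denominator factors).

Hence z = 1 + 2*I is a pole of order 3.

Final answer: 3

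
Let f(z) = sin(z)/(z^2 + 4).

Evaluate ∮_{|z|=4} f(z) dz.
By the residue theorem, ∮_C f(z) dz = 2πi · (sum of the residues of f at the poles inside |z| = 4).

The denominator factors as (z - 2*I)*(z + 2*I), so the singularities of f are simple poles at z = 2*I, z = -2*I.
  |2*I|² = 4 < 16 = 4², so this pole is inside the contour.
  |-2*I|² = 4 < 16 = 4², so this pole is inside the contour.

With P(z) = sin(z) and Q(z) = z^2 + 4, each pole is simple, so Res(f, z₀) = P(z₀)/Q'(z₀) with Q'(z) = 2*z.
  Res(f, 2*I) = P(2*I)/Q'(2*I) = (I*sinh(2))/(4*I) = sinh(2)/4
  Res(f, -2*I) = P(-2*I)/Q'(-2*I) = (-I*sinh(2))/(-4*I) = sinh(2)/4

Sum of residues inside C: sinh(2)/2
∮_C f(z) dz = 2πi · (sinh(2)/2) = I*pi*sinh(2)

Final answer: I*pi*sinh(2)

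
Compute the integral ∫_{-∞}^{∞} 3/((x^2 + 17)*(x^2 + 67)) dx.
3*pi*(-17*sqrt(67) + 67*sqrt(17))/56950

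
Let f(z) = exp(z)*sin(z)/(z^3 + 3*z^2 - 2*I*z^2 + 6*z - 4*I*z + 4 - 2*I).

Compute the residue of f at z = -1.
Write f(z) = P(z)/Q(z) with P(z) = exp(z)*sin(z) and Q(z) = z^3 + 3*z^2 - 2*I*z^2 + 6*z - 4*I*z + 4 - 2*I.
The denominator factors as Q(z) = (z + 1 - 3*I)*(z + 1)*(z + 1 + I), so z = -1 is a simple zero of Q and P is analytic there; z = -1 is therefore a simple pole and
  Res(f, z₀) = P(z₀)/Q'(z₀).

Q'(z) = 3*z^2 + 6*z - 4*I*z + 6 - 4*I, so Q'(-1) = 3.
P(-1) = -exp(-1)*sin(1).

Res(f, -1) = (-exp(-1)*sin(1))/(3) = -exp(-1)*sin(1)/3

Final answer: -exp(-1)*sin(1)/3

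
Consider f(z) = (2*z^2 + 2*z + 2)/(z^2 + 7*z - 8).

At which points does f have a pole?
The singularities of f are the zeros of the denominator. Factoring,
  z^2 + 7*z - 8 = (z + 8)*(z - 1)
so the candidates are z = -8, z = 1.

Check the numerator P(z) = 2*z^2 + 2*z + 2 at each one:
  P(-8) = 114 ≠ 0, so z = -8 is a (simple) pole.
  P(1) = 6 ≠ 0, so z = 1 is a (simple) pole.

Poles of f: {-8, 1}

Final answer: {-8, 1}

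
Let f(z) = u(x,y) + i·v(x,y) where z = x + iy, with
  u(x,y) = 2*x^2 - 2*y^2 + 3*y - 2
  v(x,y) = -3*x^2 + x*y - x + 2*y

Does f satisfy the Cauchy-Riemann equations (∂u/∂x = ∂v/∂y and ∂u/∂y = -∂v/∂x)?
∂u/∂x = 4*x
∂v/∂y = x + 2
∂u/∂y = 3 - 4*y
∂v/∂x = -6*x + y - 1
∂u/∂x ≠ ∂v/∂y and ∂u/∂y ≠ -∂v/∂x; the Cauchy-Riemann equations are not satisfied, so f is not analytic.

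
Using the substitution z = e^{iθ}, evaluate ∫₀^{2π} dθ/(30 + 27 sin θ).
Call the integral J. The integrand is 2π-periodic and we integrate over a full period, so shifting θ does not change the value (θ → θ + π/2 turns sin θ into cos θ). Hence
  J = ∫₀^{2π} dθ/(30 + 27 cos θ).
Put z = e^{iθ}: then cos θ = (z + 1/z)/2, dθ = dz/(iz), and z runs once counterclockwise around |z| = 1:
  J = ∮_{|z|=1} 1/(30 + 27*(z + 1/z)/2) · dz/(iz) = (2/i) ∮_{|z|=1} dz/(27*z^2 + 60*z + 27).
The roots of 27*z^2 + 60*z + 27 are z = (-30 ± sqrt(30^2 - 27^2))/27, with sqrt(171) = 3*sqrt(19); their product is 1, so only z₊ = -10/9 + sqrt(19)/9 lies inside the unit circle (z₋ = -10/9 - sqrt(19)/9 lies outside).
z₊ is a simple zero of q(z) = 27*z^2 + 60*z + 27, so Res(1/q, z₊) = 1/q'(z₊) with q'(z) = 54*z + 60; and q'(z₊) = 27*(z₊ - z₋) = 6*sqrt(19).
Therefore J = (2/i) · 2πi · 1/(6*sqrt(19)) = 2*pi/(3*sqrt(19)) = 2*sqrt(19)*pi/57

Final answer: 2*sqrt(19)*pi/57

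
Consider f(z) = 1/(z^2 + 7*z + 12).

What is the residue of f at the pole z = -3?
Write f(z) = P(z)/Q(z) with P(z) = 1 and Q(z) = z^2 + 7*z + 12.
The denominator factors as Q(z) = (z + 3)*(z + 4), so z = -3 is a simple zero of Q and P is analytic there; z = -3 is therefore a simple pole and
  Res(f, z₀) = P(z₀)/Q'(z₀).

Q'(z) = 2*z + 7, so Q'(-3) = 1.
P(-3) = 1.

Res(f, -3) = (1)/(1) = 1

Final answer: 1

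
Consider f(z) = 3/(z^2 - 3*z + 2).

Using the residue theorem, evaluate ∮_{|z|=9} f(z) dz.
By the residue theorem, ∮_C f(z) dz = 2πi · (sum of the residues of f at the poles inside |z| = 9).

The denominator factors as (z - 1)*(z - 2), so the singularities of f are simple poles at z = 1, z = 2.
  |1|² = 1 < 81 = 9², so this pole is inside the contour.
  |2|² = 4 < 81 = 9², so this pole is inside the contour.

With P(z) = 3 and Q(z) = z^2 - 3*z + 2, each pole is simple, so Res(f, z₀) = P(z₀)/Q'(z₀) with Q'(z) = 2*z - 3.
  Res(f, 1) = P(1)/Q'(1) = (3)/(-1) = -3
  Res(f, 2) = P(2)/Q'(2) = (3)/(1) = 3

Sum of residues inside C: 0
∮_C f(z) dz = 2πi · (0) = 0

Final answer: 0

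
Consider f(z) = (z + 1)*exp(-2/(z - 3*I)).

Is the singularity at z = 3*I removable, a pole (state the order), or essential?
Let u = z - 3*I. Then
  e^(-2/u) = Σ_{k≥0} (-2)^k/(k!·u^k) = 1 - 2/u + 2/u^2 - 4/(3*u^3) + ...
which has infinitely many negative powers of u, so exp(-2/(z - 3*I)) has an essential singularity at z = 3*I.
The extra factor z + 1 is a nonzero polynomial; if the product had at most a pole at z = 3*I, dividing by that polynomial would leave exp(-2/(z - 3*I)) with at most a pole too — contradiction. (Equivalently, the product's Laurent series still has infinitely many negative powers.)
So the singularity is essential.

Final answer: essential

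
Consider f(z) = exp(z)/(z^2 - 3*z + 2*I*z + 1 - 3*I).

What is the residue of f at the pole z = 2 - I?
Write f(z) = P(z)/Q(z) with P(z) = exp(z) and Q(z) = z^2 - 3*z + 2*I*z + 1 - 3*I.
The denominator factors as Q(z) = (z - 2 + I)*(z - 1 + I), so z = 2 - I is a simple zero of Q and P is analytic there; z = 2 - I is therefore a simple pole and
  Res(f, z₀) = P(z₀)/Q'(z₀).

Q'(z) = 2*z - 3 + 2*I, so Q'(2 - I) = 1.
P(2 - I) = exp(2 - I).

Res(f, 2 - I) = (exp(2 - I))/(1) = exp(2 - I)

Final answer: exp(2 - I)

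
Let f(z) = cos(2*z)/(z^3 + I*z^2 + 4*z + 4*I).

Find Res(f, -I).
cosh(2)/3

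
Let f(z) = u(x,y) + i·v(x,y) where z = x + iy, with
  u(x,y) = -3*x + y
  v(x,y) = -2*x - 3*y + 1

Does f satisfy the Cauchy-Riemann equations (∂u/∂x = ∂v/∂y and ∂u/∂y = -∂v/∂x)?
∂u/∂x = -3
∂v/∂y = -3
∂u/∂y = 1
∂v/∂x = -2
∂u/∂y ≠ -∂v/∂x; the Cauchy-Riemann equations are not satisfied, so f is not analytic.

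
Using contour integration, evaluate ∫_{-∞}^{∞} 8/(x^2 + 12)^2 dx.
sqrt(3)*pi/18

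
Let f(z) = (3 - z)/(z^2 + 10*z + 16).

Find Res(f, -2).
5/6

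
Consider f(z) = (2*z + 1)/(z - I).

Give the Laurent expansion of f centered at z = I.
(1 + 2*I)/(z - I) + 2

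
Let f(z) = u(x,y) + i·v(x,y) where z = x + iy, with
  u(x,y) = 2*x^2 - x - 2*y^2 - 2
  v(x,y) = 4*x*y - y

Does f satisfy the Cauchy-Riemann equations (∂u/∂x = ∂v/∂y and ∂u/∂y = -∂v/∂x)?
∂u/∂x = 4*x - 1
∂v/∂y = 4*x - 1
∂u/∂y = -4*y
∂v/∂x = 4*y
∂u/∂x = ∂v/∂y and ∂u/∂y = -∂v/∂x hold identically; f is analytic.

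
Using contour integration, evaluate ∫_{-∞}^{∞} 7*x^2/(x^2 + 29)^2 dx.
Let f(z) = 7*z^2/(z^2 + 29)^2. The denominator has no real zeros and deg Q - deg P = 2 ≥ 2, so the integral of f over the upper semicircle |z| = R tends to 0 as R → ∞. Closing the contour in the upper half-plane,
  ∫_{-∞}^{∞} f(x) dx = 2πi · Σ Res(f, z_k)  over the poles with Im z_k > 0.

Zeros of the denominator: z^2 + 29 = 0 gives z = ±sqrt(29)*I.
Upper half-plane: z = sqrt(29)*I (a pole of order 2).

Write f(z) = g(z)/(z - sqrt(29)*I)^2 with g(z) = 7*z^2/(z + sqrt(29)*I)^2. For a double pole, Res(f, z₀) = g'(z₀):
  g'(z) = 14*sqrt(29)*I*z/(z + sqrt(29)*I)^3
  Res(f, sqrt(29)*I) = g'(sqrt(29)*I) = -7*sqrt(29)*I/116

∫_{-∞}^{∞} f(x) dx = 2πi · (-7*sqrt(29)*I/116) = 7*sqrt(29)*pi/58

Final answer: 7*sqrt(29)*pi/58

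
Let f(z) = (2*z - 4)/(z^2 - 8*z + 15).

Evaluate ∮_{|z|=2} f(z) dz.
0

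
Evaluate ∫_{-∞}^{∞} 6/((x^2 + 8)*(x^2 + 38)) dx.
Let f(z) = 6/((z^2 + 8)*(z^2 + 38)). The denominator has no real zeros and deg Q - deg P = 4 ≥ 2, so the integral of f over the upper semicircle |z| = R tends to 0 as R → ∞. Closing the contour in the upper half-plane,
  ∫_{-∞}^{∞} f(x) dx = 2πi · Σ Res(f, z_k)  over the poles with Im z_k > 0.

Zeros of the denominator: z^2 + 38 = 0 gives z = ±sqrt(38)*I; z^2 + 8 = 0 gives z = ±2*sqrt(2)*I.
Upper half-plane: z = 2*sqrt(2)*I, z = sqrt(38)*I (simple).

Each pole is a simple zero of Q(z) = z^4 + 46*z^2 + 304, so Res(f, z₀) = P(z₀)/Q'(z₀) with P(z) = 6, Q'(z) = 4*z^3 + 92*z:
  Res(f, 2*sqrt(2)*I) = (6)/(120*sqrt(2)*I) = -sqrt(2)*I/40
  Res(f, sqrt(38)*I) = (6)/(-60*sqrt(38)*I) = sqrt(38)*I/380

Sum of residues: I*(-sqrt(2)/40 + sqrt(38)/380)
∫_{-∞}^{∞} f(x) dx = 2πi · (I*(-sqrt(2)/40 + sqrt(38)/380)) = pi*(-2*sqrt(38) + 19*sqrt(2))/380

Final answer: pi*(-2*sqrt(38) + 19*sqrt(2))/380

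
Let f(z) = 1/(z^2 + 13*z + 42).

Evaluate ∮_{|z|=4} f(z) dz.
0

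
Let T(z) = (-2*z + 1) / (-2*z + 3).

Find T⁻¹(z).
(3*z - 1)/(2*z - 2)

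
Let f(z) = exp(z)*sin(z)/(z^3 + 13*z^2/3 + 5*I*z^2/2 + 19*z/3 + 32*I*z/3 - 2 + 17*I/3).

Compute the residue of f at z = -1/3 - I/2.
Write f(z) = P(z)/Q(z) with P(z) = exp(z)*sin(z) and Q(z) = z^3 + 13*z^2/3 + 5*I*z^2/2 + 19*z/3 + 32*I*z/3 - 2 + 17*I/3.
The denominator factors as Q(z) = (z + 1 + 3*I)*(z + 3 - I)*(z + 1/3 + I/2), so z = -1/3 - I/2 is a simple zero of Q and P is analytic there; z = -1/3 - I/2 is therefore a simple pole and
  Res(f, z₀) = P(z₀)/Q'(z₀).

Q'(z) = 3*z^2 + 26*z/3 + 5*I*z + 19/3 + 32*I/3, so Q'(-1/3 - I/2) = 199/36 + 17*I/3.
P(-1/3 - I/2) = -exp(-1/3 - I/2)*sin(1/3 + I/2).

Res(f, -1/3 - I/2) = (-exp(-1/3 - I/2)*sin(1/3 + I/2))/(199/36 + 17*I/3) = (-7164/81217 + 7344*I/81217)*exp(-1/3 - I/2)*sin(1/3 + I/2)

Final answer: (-7164/81217 + 7344*I/81217)*exp(-1/3 - I/2)*sin(1/3 + I/2)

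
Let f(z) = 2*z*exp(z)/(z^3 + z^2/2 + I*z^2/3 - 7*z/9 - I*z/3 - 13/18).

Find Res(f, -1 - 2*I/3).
Write f(z) = P(z)/Q(z) with P(z) = 2*z*exp(z) and Q(z) = z^3 + z^2/2 + I*z^2/3 - 7*z/9 - I*z/3 - 13/18.
The denominator factors as Q(z) = (z + 1/2 - I/3)*(z - 1)*(z + 1 + 2*I/3), so z = -1 - 2*I/3 is a simple zero of Q and P is analytic there; z = -1 - 2*I/3 is therefore a simple pole and
  Res(f, z₀) = P(z₀)/Q'(z₀).

Q'(z) = 3*z^2 + z + 2*I*z/3 - 7/9 - I/3, so Q'(-1 - 2*I/3) = 1/3 + 7*I/3.
P(-1 - 2*I/3) = (-2 - 4*I/3)*exp(-1 - 2*I/3).

Res(f, -1 - 2*I/3) = ((-2 - 4*I/3)*exp(-1 - 2*I/3))/(1/3 + 7*I/3) = (-17/25 + 19*I/25)*exp(-1 - 2*I/3)

Final answer: (-17/25 + 19*I/25)*exp(-1 - 2*I/3)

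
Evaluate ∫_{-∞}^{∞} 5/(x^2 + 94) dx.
5*sqrt(94)*pi/94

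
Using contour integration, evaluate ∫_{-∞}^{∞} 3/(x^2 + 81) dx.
pi/3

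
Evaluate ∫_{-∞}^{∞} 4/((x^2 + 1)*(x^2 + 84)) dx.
2*pi*(42 - sqrt(21))/1743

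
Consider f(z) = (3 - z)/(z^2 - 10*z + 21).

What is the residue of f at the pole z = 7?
-1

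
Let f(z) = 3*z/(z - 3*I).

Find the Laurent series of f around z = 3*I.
9*I/(z - 3*I) + 3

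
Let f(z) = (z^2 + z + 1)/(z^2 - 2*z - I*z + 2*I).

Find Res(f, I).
Write f(z) = P(z)/Q(z) with P(z) = z^2 + z + 1 and Q(z) = z^2 - 2*z - I*z + 2*I.
The denominator factors as Q(z) = (z - I)*(z - 2), so z = I is a simple zero of Q and P is analytic there; z = I is therefore a simple pole and
  Res(f, z₀) = P(z₀)/Q'(z₀).

Q'(z) = 2*z - 2 - I, so Q'(I) = -2 + I.
P(I) = I.

Res(f, I) = (I)/(-2 + I) = 1/5 - 2*I/5

Final answer: 1/5 - 2*I/5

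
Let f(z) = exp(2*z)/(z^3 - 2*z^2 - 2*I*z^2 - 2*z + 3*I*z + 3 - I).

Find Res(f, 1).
Write f(z) = P(z)/Q(z) with P(z) = exp(2*z) and Q(z) = z^3 - 2*z^2 - 2*I*z^2 - 2*z + 3*I*z + 3 - I.
The denominator factors as Q(z) = (z - 1)*(z + 1 - I)*(z - 2 - I), so z = 1 is a simple zero of Q and P is analytic there; z = 1 is therefore a simple pole and
  Res(f, z₀) = P(z₀)/Q'(z₀).

Q'(z) = 3*z^2 - 4*z - 4*I*z - 2 + 3*I, so Q'(1) = -3 - I.
P(1) = exp(2).

Res(f, 1) = (exp(2))/(-3 - I) = (-3/10 + I/10)*exp(2)

Final answer: (-3/10 + I/10)*exp(2)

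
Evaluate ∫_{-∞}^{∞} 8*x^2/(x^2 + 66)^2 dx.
Let f(z) = 8*z^2/(z^2 + 66)^2. The denominator has no real zeros and deg Q - deg P = 2 ≥ 2, so the integral of f over the upper semicircle |z| = R tends to 0 as R → ∞. Closing the contour in the upper half-plane,
  ∫_{-∞}^{∞} f(x) dx = 2πi · Σ Res(f, z_k)  over the poles with Im z_k > 0.

Zeros of the denominator: z^2 + 66 = 0 gives z = ±sqrt(66)*I.
Upper half-plane: z = sqrt(66)*I (a pole of order 2).

Write f(z) = g(z)/(z - sqrt(66)*I)^2 with g(z) = 8*z^2/(z + sqrt(66)*I)^2. For a double pole, Res(f, z₀) = g'(z₀):
  g'(z) = 16*sqrt(66)*I*z/(z + sqrt(66)*I)^3
  Res(f, sqrt(66)*I) = g'(sqrt(66)*I) = -sqrt(66)*I/33

∫_{-∞}^{∞} f(x) dx = 2πi · (-sqrt(66)*I/33) = 2*sqrt(66)*pi/33

Final answer: 2*sqrt(66)*pi/33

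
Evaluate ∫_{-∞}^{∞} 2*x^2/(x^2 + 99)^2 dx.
Let f(z) = 2*z^2/(z^2 + 99)^2. The denominator has no real zeros and deg Q - deg P = 2 ≥ 2, so the integral of f over the upper semicircle |z| = R tends to 0 as R → ∞. Closing the contour in the upper half-plane,
  ∫_{-∞}^{∞} f(x) dx = 2πi · Σ Res(f, z_k)  over the poles with Im z_k > 0.

Zeros of the denominator: z^2 + 99 = 0 gives z = ±3*sqrt(11)*I.
Upper half-plane: z = 3*sqrt(11)*I (a pole of order 2).

Write f(z) = g(z)/(z - 3*sqrt(11)*I)^2 with g(z) = 2*z^2/(z + 3*sqrt(11)*I)^2. For a double pole, Res(f, z₀) = g'(z₀):
  g'(z) = 12*sqrt(11)*I*z/(z + 3*sqrt(11)*I)^3
  Res(f, 3*sqrt(11)*I) = g'(3*sqrt(11)*I) = -sqrt(11)*I/66

∫_{-∞}^{∞} f(x) dx = 2πi · (-sqrt(11)*I/66) = sqrt(11)*pi/33

Final answer: sqrt(11)*pi/33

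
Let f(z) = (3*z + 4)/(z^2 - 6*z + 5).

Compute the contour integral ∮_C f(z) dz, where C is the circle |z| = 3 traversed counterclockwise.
-7*I*pi/2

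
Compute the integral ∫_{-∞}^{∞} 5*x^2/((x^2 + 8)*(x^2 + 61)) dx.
Let f(z) = 5*z^2/((z^2 + 8)*(z^2 + 61)). The denominator has no real zeros and deg Q - deg P = 2 ≥ 2, so the integral of f over the upper semicircle |z| = R tends to 0 as R → ∞. Closing the contour in the upper half-plane,
  ∫_{-∞}^{∞} f(x) dx = 2πi · Σ Res(f, z_k)  over the poles with Im z_k > 0.

Zeros of the denominator: z^2 + 61 = 0 gives z = ±sqrt(61)*I; z^2 + 8 = 0 gives z = ±2*sqrt(2)*I.
Upper half-plane: z = 2*sqrt(2)*I, z = sqrt(61)*I (simple).

Each pole is a simple zero of Q(z) = z^4 + 69*z^2 + 488, so Res(f, z₀) = P(z₀)/Q'(z₀) with P(z) = 5*z^2, Q'(z) = 4*z^3 + 138*z:
  Res(f, 2*sqrt(2)*I) = (-40)/(212*sqrt(2)*I) = 5*sqrt(2)*I/53
  Res(f, sqrt(61)*I) = (-305)/(-106*sqrt(61)*I) = -5*sqrt(61)*I/106

Sum of residues: 5*I*(-sqrt(61) + 2*sqrt(2))/106
∫_{-∞}^{∞} f(x) dx = 2πi · (5*I*(-sqrt(61) + 2*sqrt(2))/106) = 5*pi*(-2*sqrt(2) + sqrt(61))/53

Final answer: 5*pi*(-2*sqrt(2) + sqrt(61))/53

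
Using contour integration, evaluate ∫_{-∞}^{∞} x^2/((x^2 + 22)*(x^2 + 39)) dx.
pi*(-sqrt(22) + sqrt(39))/17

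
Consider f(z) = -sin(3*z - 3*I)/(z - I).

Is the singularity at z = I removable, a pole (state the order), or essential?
Let u = z - I. The argument of sin is 3*z - 3*I = 3u, so
  f = -sin(3u)/u = -((3u) - (3u)^3/6 + ...)/u = -3 + (9/2)*u^2 - ...
The Laurent expansion about u = 0 has no negative powers; equivalently lim_{z→I} f(z) = -3 exists and is finite.
So the singularity is removable.

Final answer: removable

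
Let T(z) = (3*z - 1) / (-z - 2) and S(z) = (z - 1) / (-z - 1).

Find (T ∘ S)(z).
(T ∘ S)(z) = T(S(z)) = ((3)*S(z) + (-1))/((-1)*S(z) + (-2)). Multiply numerator and denominator by -z - 1:
  numerator:   (3)*(z - 1) + (-1)*(-z - 1) = 4*z - 2
  denominator: (-1)*(z - 1) + (-2)*(-z - 1) = z + 3
(T ∘ S)(z) = (4*z - 2)/(z + 3)

Final answer: (4*z - 2)/(z + 3)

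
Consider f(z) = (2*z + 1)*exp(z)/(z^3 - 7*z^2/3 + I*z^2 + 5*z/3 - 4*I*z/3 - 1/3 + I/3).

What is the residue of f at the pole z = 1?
-9*exp(1)*I/2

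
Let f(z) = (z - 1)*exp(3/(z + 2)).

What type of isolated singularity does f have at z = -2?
essential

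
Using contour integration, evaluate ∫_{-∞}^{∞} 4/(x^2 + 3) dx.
Let f(z) = 4/(z^2 + 3). The denominator has no real zeros and deg Q - deg P = 2 ≥ 2, so the integral of f over the upper semicircle |z| = R tends to 0 as R → ∞. Closing the contour in the upper half-plane,
  ∫_{-∞}^{∞} f(x) dx = 2πi · Σ Res(f, z_k)  over the poles with Im z_k > 0.

Zeros of the denominator: z^2 + 3 = 0 gives z = ±sqrt(3)*I.
Upper half-plane: z = sqrt(3)*I (simple).

Each pole is a simple zero of Q(z) = z^2 + 3, so Res(f, z₀) = P(z₀)/Q'(z₀) with P(z) = 4, Q'(z) = 2*z:
  Res(f, sqrt(3)*I) = (4)/(2*sqrt(3)*I) = -2*sqrt(3)*I/3

∫_{-∞}^{∞} f(x) dx = 2πi · (-2*sqrt(3)*I/3) = 4*sqrt(3)*pi/3

Final answer: 4*sqrt(3)*pi/3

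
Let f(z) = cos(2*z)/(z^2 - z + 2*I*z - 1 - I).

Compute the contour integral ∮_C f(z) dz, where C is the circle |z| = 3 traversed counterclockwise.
By the residue theorem, ∮_C f(z) dz = 2πi · (sum of the residues of f at the poles inside |z| = 3).

The denominator factors as (z - 1 + I)*(z + I), so the singularities of f are simple poles at z = 1 - I, z = -I.
  |1 - I|² = 2 < 9 = 3², so this pole is inside the contour.
  |-I|² = 1 < 9 = 3², so this pole is inside the contour.

With P(z) = cos(2*z) and Q(z) = z^2 - z + 2*I*z - 1 - I, each pole is simple, so Res(f, z₀) = P(z₀)/Q'(z₀) with Q'(z) = 2*z - 1 + 2*I.
  Res(f, 1 - I) = P(1 - I)/Q'(1 - I) = (cos(2 - 2*I))/(1) = cos(2 - 2*I)
  Res(f, -I) = P(-I)/Q'(-I) = (cosh(2))/(-1) = -cosh(2)

Sum of residues inside C: -cosh(2) + cos(2 - 2*I)
∮_C f(z) dz = 2πi · (-cosh(2) + cos(2 - 2*I)) = -2*I*pi*cosh(2) + 2*I*pi*cos(2 - 2*I)

Final answer: -2*I*pi*cosh(2) + 2*I*pi*cos(2 - 2*I)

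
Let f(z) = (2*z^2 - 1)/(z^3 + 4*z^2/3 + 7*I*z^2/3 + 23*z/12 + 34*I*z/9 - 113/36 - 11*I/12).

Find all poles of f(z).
The singularities of f are the zeros of the denominator. Factoring,
  z^3 + 4*z^2/3 + 7*I*z^2/3 + 23*z/12 + 34*I*z/9 - 113/36 - 11*I/12 = (z + 1/3 + 3*I)*(z - 1/2 + I/3)*(z + 3/2 - I)
so the candidates are z = -1/3 - 3*I, z = 1/2 - I/3, z = -3/2 + I.

Check the numerator P(z) = 2*z^2 - 1 at each one:
  P(-1/3 - 3*I) = -169/9 + 4*I ≠ 0, so z = -1/3 - 3*I is a (simple) pole.
  P(1/2 - I/3) = -13/18 - 2*I/3 ≠ 0, so z = 1/2 - I/3 is a (simple) pole.
  P(-3/2 + I) = 3/2 - 6*I ≠ 0, so z = -3/2 + I is a (simple) pole.

Poles of f: {-3/2 + I, -1/3 - 3*I, 1/2 - I/3}

Final answer: {-3/2 + I, -1/3 - 3*I, 1/2 - I/3}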